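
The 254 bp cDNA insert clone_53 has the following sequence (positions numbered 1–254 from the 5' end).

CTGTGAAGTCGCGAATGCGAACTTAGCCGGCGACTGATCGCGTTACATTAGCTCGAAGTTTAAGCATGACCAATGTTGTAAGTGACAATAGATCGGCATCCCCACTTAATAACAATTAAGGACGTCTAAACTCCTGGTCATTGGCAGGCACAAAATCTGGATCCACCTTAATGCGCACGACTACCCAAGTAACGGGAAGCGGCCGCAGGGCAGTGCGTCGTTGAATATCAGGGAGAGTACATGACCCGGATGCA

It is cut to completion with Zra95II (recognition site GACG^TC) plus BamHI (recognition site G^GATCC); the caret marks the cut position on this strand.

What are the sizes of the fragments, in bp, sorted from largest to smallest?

124, 95, 35 bp

The Zra95II site (GACGTC) starts at position 121.
Zra95II cuts after base 4 of each site, so after position 124.
The BamHI site (GGATCC) starts at position 159.
BamHI cuts after the first base of each site, so after position 159.
Combined cut positions: 124, 159.
Linear molecule, 2 cuts → 3 fragments:
  1–124 → 124 bp
  125–159 → 35 bp
  160–254 → 95 bp
Sorted largest to smallest: 124, 95, 35 bp.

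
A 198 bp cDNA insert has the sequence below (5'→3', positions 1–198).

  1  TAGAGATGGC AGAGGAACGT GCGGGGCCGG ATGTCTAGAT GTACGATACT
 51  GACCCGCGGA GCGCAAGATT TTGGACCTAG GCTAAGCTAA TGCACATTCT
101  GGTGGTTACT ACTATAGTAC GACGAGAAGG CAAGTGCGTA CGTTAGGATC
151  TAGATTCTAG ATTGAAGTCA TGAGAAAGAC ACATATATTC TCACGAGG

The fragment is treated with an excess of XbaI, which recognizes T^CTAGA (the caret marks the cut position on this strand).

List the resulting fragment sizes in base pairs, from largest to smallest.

115, 42, 34, 7 bp

XbaI sites (TCTAGA) start at positions 34, 149, 156.
XbaI cuts after the first base of each site, so after positions 34, 149, 156.
Linear molecule, 3 cuts → 4 fragments:
  1–34 → 34 bp
  35–149 → 115 bp
  150–156 → 7 bp
  157–198 → 42 bp
Sorted largest to smallest: 115, 42, 34, 7 bp.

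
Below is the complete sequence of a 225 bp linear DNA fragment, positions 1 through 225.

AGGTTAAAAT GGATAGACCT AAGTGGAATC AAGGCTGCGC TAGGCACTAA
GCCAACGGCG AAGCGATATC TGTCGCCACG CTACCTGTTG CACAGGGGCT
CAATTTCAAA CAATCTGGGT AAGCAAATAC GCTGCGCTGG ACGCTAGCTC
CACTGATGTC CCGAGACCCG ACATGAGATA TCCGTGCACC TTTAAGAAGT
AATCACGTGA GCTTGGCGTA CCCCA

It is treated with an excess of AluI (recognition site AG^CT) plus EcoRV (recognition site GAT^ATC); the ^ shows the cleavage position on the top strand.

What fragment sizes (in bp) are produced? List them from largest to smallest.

80, 67, 32, 32, 14 bp

AluI sites (AGCT) start at positions 146, 210.
AluI cuts after base 2 of each site, so after positions 147, 211.
EcoRV sites (GATATC) start at positions 65, 177.
EcoRV cuts after base 3 of each site, so after positions 67, 179.
Combined cut positions: 67, 147, 179, 211.
Linear molecule, 4 cuts → 5 fragments:
  1–67 → 67 bp
  68–147 → 80 bp
  148–179 → 32 bp
  180–211 → 32 bp
  212–225 → 14 bp
Sorted largest to smallest: 80, 67, 32, 32, 14 bp.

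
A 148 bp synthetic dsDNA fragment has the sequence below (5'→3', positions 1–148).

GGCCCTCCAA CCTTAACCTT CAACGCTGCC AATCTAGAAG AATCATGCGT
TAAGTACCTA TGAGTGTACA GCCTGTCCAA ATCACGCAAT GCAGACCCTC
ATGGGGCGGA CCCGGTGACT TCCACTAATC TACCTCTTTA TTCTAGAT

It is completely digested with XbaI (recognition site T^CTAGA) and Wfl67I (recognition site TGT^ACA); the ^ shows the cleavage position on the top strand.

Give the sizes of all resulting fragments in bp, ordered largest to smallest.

75, 34, 33, 6 bp

XbaI sites (TCTAGA) start at positions 33, 142.
XbaI cuts after the first base of each site, so after positions 33, 142.
The Wfl67I site (TGTACA) starts at position 65.
Wfl67I cuts after base 3 of each site, so after position 67.
Combined cut positions: 33, 67, 142.
Linear molecule, 3 cuts → 4 fragments:
  1–33 → 33 bp
  34–67 → 34 bp
  68–142 → 75 bp
  143–148 → 6 bp
Sorted largest to smallest: 75, 34, 33, 6 bp.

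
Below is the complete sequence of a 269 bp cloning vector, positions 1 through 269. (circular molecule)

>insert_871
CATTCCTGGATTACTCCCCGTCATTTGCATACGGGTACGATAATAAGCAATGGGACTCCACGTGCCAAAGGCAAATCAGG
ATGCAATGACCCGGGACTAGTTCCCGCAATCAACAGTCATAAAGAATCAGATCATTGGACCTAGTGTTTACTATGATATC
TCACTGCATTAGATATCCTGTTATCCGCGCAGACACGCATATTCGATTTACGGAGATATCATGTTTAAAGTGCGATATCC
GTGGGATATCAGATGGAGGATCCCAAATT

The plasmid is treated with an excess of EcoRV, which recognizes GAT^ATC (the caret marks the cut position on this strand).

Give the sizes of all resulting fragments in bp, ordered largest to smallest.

EcoRV sites (GATATC) start at positions 155, 172, 215, 234, 245.
EcoRV cuts after base 3 of each site, so after positions 157, 174, 217, 236, 247.
Circular molecule, 5 cuts → 5 fragments:
  158–174 → 17 bp
  175–217 → 43 bp
  218–236 → 19 bp
  237–247 → 11 bp
  248–269 then 1–157 → 22 + 157 = 179 bp
Sorted largest to smallest: 179, 43, 19, 17, 11 bp.

179, 43, 19, 17, 11 bp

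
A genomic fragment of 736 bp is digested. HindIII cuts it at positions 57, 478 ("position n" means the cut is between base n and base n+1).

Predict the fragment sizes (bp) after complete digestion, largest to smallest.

Linear molecule, 2 cuts → 3 fragments:
  57 − 0 = 57 bp
  478 − 57 = 421 bp
  736 − 478 = 258 bp
Sorted largest to smallest: 421, 258, 57 bp.

421, 258, 57 bp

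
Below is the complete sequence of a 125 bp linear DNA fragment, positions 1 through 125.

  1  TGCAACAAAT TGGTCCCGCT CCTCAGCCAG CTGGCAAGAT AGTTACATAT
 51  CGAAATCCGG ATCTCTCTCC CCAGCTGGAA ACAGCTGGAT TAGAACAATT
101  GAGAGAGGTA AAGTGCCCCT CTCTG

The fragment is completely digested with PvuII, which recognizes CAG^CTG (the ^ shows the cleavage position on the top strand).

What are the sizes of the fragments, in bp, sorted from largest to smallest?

44, 41, 30, 10 bp

PvuII sites (CAGCTG) start at positions 28, 72, 82.
PvuII cuts after base 3 of each site, so after positions 30, 74, 84.
Linear molecule, 3 cuts → 4 fragments:
  1–30 → 30 bp
  31–74 → 44 bp
  75–84 → 10 bp
  85–125 → 41 bp
Sorted largest to smallest: 44, 41, 30, 10 bp.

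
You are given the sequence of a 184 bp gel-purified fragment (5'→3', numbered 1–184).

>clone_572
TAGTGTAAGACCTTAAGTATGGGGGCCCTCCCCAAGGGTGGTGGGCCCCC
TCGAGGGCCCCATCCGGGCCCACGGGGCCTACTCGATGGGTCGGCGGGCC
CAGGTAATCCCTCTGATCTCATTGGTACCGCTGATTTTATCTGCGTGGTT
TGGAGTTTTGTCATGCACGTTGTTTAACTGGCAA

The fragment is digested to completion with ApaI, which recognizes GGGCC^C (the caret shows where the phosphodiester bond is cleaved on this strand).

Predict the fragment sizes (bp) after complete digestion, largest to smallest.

ApaI sites (GGGCCC) start at positions 23, 43, 55, 66, 96.
ApaI cuts after base 5 of each site (before the last base), so after positions 27, 47, 59, 70, 100.
Linear molecule, 5 cuts → 6 fragments:
  1–27 → 27 bp
  28–47 → 20 bp
  48–59 → 12 bp
  60–70 → 11 bp
  71–100 → 30 bp
  101–184 → 84 bp
Sorted largest to smallest: 84, 30, 27, 20, 12, 11 bp.

84, 30, 27, 20, 12, 11 bp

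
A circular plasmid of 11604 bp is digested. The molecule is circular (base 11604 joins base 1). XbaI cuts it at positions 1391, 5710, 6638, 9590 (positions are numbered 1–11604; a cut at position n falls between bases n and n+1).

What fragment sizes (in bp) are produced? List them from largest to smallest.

Circular molecule, 4 cuts → 4 fragments:
  5710 − 1391 = 4319 bp
  6638 − 5710 = 928 bp
  9590 − 6638 = 2952 bp
  wrap: 11604 − 9590 + 1391 = 3405 bp
Sorted largest to smallest: 4319, 3405, 2952, 928 bp.

4319, 3405, 2952, 928 bp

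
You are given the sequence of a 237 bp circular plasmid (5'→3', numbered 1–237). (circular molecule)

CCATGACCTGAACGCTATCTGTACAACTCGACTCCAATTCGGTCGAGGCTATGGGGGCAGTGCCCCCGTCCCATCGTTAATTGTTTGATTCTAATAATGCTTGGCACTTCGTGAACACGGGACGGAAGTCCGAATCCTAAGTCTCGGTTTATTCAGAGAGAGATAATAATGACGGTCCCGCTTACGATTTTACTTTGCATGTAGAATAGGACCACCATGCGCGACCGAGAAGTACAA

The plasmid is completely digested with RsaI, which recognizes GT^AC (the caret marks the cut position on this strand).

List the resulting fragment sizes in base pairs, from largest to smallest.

211, 26 bp

RsaI sites (GTAC) start at positions 21, 232.
RsaI cuts after base 2 of each site, so after positions 22, 233.
Circular molecule, 2 cuts → 2 fragments:
  23–233 → 211 bp
  234–237 then 1–22 → 4 + 22 = 26 bp
Sorted largest to smallest: 211, 26 bp.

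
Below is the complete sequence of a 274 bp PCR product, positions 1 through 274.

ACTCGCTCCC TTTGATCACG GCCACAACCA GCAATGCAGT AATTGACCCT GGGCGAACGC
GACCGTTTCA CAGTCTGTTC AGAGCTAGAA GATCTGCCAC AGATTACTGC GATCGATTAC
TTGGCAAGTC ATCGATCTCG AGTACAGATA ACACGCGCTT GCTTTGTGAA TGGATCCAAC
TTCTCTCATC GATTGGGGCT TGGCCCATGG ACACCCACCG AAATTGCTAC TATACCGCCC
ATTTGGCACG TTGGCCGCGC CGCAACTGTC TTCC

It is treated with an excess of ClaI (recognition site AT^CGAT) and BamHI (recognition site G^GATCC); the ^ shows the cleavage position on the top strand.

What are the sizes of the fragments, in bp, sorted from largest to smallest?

113, 85, 40, 19, 17 bp

ClaI sites (ATCGAT) start at positions 112, 131, 188.
ClaI cuts after base 2 of each site, so after positions 113, 132, 189.
The BamHI site (GGATCC) starts at position 172.
BamHI cuts after the first base of each site, so after position 172.
Combined cut positions: 113, 132, 172, 189.
Linear molecule, 4 cuts → 5 fragments:
  1–113 → 113 bp
  114–132 → 19 bp
  133–172 → 40 bp
  173–189 → 17 bp
  190–274 → 85 bp
Sorted largest to smallest: 113, 85, 40, 19, 17 bp.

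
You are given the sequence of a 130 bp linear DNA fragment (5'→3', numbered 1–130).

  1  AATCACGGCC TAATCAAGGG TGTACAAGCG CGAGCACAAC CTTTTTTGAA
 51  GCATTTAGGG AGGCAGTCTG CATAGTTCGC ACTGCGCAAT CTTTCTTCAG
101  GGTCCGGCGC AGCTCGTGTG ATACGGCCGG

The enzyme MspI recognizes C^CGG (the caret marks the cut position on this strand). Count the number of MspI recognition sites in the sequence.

CCGG occurs starting at positions 104, 127.
MspI cuts at 2 sites.

2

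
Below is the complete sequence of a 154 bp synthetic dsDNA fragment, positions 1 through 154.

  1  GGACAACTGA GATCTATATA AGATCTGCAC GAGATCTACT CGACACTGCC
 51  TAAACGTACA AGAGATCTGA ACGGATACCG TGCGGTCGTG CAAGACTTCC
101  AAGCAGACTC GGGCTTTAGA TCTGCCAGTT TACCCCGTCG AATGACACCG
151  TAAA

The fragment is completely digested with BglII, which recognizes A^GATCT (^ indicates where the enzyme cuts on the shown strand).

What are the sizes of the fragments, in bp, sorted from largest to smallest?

55, 36, 31, 11, 11, 10 bp

BglII sites (AGATCT) start at positions 10, 21, 32, 63, 118.
BglII cuts after the first base of each site, so after positions 10, 21, 32, 63, 118.
Linear molecule, 5 cuts → 6 fragments:
  1–10 → 10 bp
  11–21 → 11 bp
  22–32 → 11 bp
  33–63 → 31 bp
  64–118 → 55 bp
  119–154 → 36 bp
Sorted largest to smallest: 55, 36, 31, 11, 11, 10 bp.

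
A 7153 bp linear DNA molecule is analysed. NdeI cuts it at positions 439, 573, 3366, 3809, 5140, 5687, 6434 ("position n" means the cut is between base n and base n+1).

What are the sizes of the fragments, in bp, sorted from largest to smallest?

Linear molecule, 7 cuts → 8 fragments:
  439 − 0 = 439 bp
  573 − 439 = 134 bp
  3366 − 573 = 2793 bp
  3809 − 3366 = 443 bp
  5140 − 3809 = 1331 bp
  5687 − 5140 = 547 bp
  6434 − 5687 = 747 bp
  7153 − 6434 = 719 bp
Sorted largest to smallest: 2793, 1331, 747, 719, 547, 443, 439, 134 bp.

2793, 1331, 747, 719, 547, 443, 439, 134 bp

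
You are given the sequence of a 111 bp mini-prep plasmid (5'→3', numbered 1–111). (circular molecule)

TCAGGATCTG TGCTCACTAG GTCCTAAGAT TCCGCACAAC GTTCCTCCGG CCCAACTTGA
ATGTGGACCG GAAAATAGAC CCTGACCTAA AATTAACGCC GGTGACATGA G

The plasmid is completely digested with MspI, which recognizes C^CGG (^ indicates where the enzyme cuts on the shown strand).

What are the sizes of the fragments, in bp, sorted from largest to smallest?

59, 31, 21 bp

MspI sites (CCGG) start at positions 47, 68, 99.
MspI cuts after the first base of each site, so after positions 47, 68, 99.
Circular molecule, 3 cuts → 3 fragments:
  48–68 → 21 bp
  69–99 → 31 bp
  100–111 then 1–47 → 12 + 47 = 59 bp
Sorted largest to smallest: 59, 31, 21 bp.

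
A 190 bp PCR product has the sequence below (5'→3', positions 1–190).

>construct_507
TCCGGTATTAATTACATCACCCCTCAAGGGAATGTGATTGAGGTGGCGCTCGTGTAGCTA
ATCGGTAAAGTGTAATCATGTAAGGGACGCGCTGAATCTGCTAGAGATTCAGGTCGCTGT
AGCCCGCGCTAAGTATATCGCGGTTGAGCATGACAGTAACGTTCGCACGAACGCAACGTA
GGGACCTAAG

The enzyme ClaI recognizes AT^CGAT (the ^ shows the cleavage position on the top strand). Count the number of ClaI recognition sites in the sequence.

No occurrence of ATCGAT is present in the sequence.
ClaI does not cut: 0 sites.

0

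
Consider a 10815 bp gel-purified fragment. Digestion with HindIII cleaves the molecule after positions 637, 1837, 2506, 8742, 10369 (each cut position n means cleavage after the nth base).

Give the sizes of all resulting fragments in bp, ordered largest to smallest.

6236, 1627, 1200, 669, 637, 446 bp

Linear molecule, 5 cuts → 6 fragments:
  637 − 0 = 637 bp
  1837 − 637 = 1200 bp
  2506 − 1837 = 669 bp
  8742 − 2506 = 6236 bp
  10369 − 8742 = 1627 bp
  10815 − 10369 = 446 bp
Sorted largest to smallest: 6236, 1627, 1200, 669, 637, 446 bp.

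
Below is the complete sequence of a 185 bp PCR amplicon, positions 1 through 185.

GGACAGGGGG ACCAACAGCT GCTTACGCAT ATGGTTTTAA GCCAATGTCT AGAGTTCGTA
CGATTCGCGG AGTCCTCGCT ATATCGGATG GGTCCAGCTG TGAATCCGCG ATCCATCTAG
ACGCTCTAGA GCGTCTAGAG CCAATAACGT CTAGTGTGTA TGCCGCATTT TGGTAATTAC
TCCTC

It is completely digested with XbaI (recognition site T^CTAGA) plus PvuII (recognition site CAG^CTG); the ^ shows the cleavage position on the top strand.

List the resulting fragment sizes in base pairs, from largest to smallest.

XbaI sites (TCTAGA) start at positions 48, 116, 125, 134.
XbaI cuts after the first base of each site, so after positions 48, 116, 125, 134.
PvuII sites (CAGCTG) start at positions 16, 95.
PvuII cuts after base 3 of each site, so after positions 18, 97.
Combined cut positions: 18, 48, 97, 116, 125, 134.
Linear molecule, 6 cuts → 7 fragments:
  1–18 → 18 bp
  19–48 → 30 bp
  49–97 → 49 bp
  98–116 → 19 bp
  117–125 → 9 bp
  126–134 → 9 bp
  135–185 → 51 bp
Sorted largest to smallest: 51, 49, 30, 19, 18, 9, 9 bp.

51, 49, 30, 19, 18, 9, 9 bp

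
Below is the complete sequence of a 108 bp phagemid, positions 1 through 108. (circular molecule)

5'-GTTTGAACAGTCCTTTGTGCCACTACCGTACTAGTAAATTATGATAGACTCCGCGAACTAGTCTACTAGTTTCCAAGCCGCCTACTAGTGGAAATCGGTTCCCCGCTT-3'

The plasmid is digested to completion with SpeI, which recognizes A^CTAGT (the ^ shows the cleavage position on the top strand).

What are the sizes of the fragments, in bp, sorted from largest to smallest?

54, 27, 19, 8 bp

SpeI sites (ACTAGT) start at positions 30, 57, 65, 84.
SpeI cuts after the first base of each site, so after positions 30, 57, 65, 84.
Circular molecule, 4 cuts → 4 fragments:
  31–57 → 27 bp
  58–65 → 8 bp
  66–84 → 19 bp
  85–108 then 1–30 → 24 + 30 = 54 bp
Sorted largest to smallest: 54, 27, 19, 8 bp.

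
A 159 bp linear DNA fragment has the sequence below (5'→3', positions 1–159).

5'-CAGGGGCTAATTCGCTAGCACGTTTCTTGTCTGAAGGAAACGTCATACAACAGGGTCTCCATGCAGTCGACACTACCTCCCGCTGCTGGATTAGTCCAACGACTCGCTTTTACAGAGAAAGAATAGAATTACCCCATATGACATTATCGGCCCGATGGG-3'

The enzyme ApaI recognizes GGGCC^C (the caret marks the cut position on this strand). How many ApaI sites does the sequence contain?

No occurrence of GGGCCC is present in the sequence.
ApaI does not cut: 0 sites.

0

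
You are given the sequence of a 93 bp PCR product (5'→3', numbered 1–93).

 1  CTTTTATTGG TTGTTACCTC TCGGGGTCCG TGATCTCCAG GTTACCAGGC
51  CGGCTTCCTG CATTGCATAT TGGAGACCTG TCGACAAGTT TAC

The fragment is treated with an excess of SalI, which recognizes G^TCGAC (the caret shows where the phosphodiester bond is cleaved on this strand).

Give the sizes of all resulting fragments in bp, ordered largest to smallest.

The SalI site (GTCGAC) starts at position 80.
SalI cuts after the first base of each site, so after position 80.
Linear molecule, 1 cut → 2 fragments:
  1–80 → 80 bp
  81–93 → 13 bp
Sorted largest to smallest: 80, 13 bp.

80, 13 bp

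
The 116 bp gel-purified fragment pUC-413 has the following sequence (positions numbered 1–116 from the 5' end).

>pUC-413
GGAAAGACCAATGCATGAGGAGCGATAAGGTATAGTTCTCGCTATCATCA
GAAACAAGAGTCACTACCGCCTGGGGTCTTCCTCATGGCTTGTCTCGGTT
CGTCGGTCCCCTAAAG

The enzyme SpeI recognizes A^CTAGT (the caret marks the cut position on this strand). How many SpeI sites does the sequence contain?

No occurrence of ACTAGT is present in the sequence.
SpeI does not cut: 0 sites.

0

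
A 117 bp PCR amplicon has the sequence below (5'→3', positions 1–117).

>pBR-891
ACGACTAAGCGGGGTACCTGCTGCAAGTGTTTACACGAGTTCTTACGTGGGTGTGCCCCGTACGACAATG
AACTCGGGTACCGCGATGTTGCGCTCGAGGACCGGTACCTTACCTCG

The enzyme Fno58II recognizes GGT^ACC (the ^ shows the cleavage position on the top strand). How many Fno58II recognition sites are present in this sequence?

GGTACC occurs starting at positions 13, 77, 104.
Fno58II cuts at 3 sites.

3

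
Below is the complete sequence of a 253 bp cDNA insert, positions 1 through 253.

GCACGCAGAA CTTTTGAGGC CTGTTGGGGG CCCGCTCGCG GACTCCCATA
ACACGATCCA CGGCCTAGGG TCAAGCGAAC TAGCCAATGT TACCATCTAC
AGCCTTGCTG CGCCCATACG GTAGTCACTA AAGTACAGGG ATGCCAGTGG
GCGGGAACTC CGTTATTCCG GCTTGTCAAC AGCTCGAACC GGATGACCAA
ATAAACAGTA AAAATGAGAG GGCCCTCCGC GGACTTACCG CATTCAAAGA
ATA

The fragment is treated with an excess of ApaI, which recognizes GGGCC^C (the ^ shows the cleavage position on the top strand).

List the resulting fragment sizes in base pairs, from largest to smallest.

192, 32, 29 bp

ApaI sites (GGGCCC) start at positions 28, 220.
ApaI cuts after base 5 of each site (before the last base), so after positions 32, 224.
Linear molecule, 2 cuts → 3 fragments:
  1–32 → 32 bp
  33–224 → 192 bp
  225–253 → 29 bp
Sorted largest to smallest: 192, 32, 29 bp.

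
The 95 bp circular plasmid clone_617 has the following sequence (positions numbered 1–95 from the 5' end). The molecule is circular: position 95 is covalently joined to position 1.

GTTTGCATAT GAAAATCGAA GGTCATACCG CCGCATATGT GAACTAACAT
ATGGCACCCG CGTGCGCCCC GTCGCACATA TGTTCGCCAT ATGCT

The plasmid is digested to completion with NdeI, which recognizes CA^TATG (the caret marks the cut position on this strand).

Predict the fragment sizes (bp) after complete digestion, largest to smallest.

29, 28, 14, 13, 11 bp

NdeI sites (CATATG) start at positions 6, 34, 48, 77, 88.
NdeI cuts after base 2 of each site, so after positions 7, 35, 49, 78, 89.
Circular molecule, 5 cuts → 5 fragments:
  8–35 → 28 bp
  36–49 → 14 bp
  50–78 → 29 bp
  79–89 → 11 bp
  90–95 then 1–7 → 6 + 7 = 13 bp
Sorted largest to smallest: 29, 28, 14, 13, 11 bp.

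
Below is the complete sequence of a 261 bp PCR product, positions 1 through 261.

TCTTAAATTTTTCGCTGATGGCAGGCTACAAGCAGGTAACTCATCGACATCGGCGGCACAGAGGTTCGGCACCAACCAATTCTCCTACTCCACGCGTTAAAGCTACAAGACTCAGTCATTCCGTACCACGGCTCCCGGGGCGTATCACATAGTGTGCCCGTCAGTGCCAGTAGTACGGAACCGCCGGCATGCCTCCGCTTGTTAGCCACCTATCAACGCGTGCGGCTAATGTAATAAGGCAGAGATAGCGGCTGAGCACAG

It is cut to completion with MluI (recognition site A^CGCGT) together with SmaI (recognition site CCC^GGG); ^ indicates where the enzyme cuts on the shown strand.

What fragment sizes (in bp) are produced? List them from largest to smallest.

92, 80, 45, 44 bp

MluI sites (ACGCGT) start at positions 92, 216.
MluI cuts after the first base of each site, so after positions 92, 216.
The SmaI site (CCCGGG) starts at position 134.
SmaI cuts after base 3 of each site, so after position 136.
Combined cut positions: 92, 136, 216.
Linear molecule, 3 cuts → 4 fragments:
  1–92 → 92 bp
  93–136 → 44 bp
  137–216 → 80 bp
  217–261 → 45 bp
Sorted largest to smallest: 92, 80, 45, 44 bp.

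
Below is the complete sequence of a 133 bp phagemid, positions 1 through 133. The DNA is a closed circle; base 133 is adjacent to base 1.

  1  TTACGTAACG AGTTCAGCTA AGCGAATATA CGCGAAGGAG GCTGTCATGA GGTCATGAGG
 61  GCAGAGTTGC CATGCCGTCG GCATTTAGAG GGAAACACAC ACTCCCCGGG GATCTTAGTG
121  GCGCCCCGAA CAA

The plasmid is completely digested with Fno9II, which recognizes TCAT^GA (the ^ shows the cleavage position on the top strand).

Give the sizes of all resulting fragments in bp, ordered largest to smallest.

Fno9II sites (TCATGA) start at positions 45, 53.
Fno9II cuts after base 4 of each site, so after positions 48, 56.
Circular molecule, 2 cuts → 2 fragments:
  49–56 → 8 bp
  57–133 then 1–48 → 77 + 48 = 125 bp
Sorted largest to smallest: 125, 8 bp.

125, 8 bp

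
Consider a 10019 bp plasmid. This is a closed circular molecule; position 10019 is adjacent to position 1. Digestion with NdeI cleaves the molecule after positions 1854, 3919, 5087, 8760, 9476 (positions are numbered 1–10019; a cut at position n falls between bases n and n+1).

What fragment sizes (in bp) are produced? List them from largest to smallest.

Circular molecule, 5 cuts → 5 fragments:
  3919 − 1854 = 2065 bp
  5087 − 3919 = 1168 bp
  8760 − 5087 = 3673 bp
  9476 − 8760 = 716 bp
  wrap: 10019 − 9476 + 1854 = 2397 bp
Sorted largest to smallest: 3673, 2397, 2065, 1168, 716 bp.

3673, 2397, 2065, 1168, 716 bp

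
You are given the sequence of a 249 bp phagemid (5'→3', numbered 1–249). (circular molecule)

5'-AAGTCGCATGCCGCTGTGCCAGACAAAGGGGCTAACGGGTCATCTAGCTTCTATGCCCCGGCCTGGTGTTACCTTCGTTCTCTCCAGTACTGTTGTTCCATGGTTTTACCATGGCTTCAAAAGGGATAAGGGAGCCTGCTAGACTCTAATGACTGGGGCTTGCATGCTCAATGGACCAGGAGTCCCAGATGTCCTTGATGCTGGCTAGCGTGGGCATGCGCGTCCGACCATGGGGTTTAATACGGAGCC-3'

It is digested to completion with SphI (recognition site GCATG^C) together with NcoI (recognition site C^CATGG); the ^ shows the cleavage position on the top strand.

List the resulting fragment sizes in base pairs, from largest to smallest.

88, 57, 52, 31, 11, 10 bp

SphI sites (GCATGC) start at positions 6, 162, 214.
SphI cuts after base 5 of each site (before the last base), so after positions 10, 166, 218.
NcoI sites (CCATGG) start at positions 98, 109, 228.
NcoI cuts after the first base of each site, so after positions 98, 109, 228.
Combined cut positions: 10, 98, 109, 166, 218, 228.
Circular molecule, 6 cuts → 6 fragments:
  11–98 → 88 bp
  99–109 → 11 bp
  110–166 → 57 bp
  167–218 → 52 bp
  219–228 → 10 bp
  229–249 then 1–10 → 21 + 10 = 31 bp
Sorted largest to smallest: 88, 57, 52, 31, 11, 10 bp.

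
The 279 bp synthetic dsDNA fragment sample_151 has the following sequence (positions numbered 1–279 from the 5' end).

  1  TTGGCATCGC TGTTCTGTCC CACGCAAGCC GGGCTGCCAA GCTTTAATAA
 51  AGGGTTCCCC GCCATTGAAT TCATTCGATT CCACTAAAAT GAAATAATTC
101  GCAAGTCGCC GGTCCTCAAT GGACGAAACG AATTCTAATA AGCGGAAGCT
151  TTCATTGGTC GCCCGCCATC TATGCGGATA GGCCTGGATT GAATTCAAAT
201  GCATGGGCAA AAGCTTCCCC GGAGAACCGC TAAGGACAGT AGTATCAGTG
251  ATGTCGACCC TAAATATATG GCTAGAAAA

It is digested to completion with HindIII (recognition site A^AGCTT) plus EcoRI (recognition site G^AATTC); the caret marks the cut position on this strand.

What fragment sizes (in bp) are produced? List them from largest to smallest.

HindIII sites (AAGCTT) start at positions 39, 146, 211.
HindIII cuts after the first base of each site, so after positions 39, 146, 211.
EcoRI sites (GAATTC) start at positions 67, 130, 191.
EcoRI cuts after the first base of each site, so after positions 67, 130, 191.
Combined cut positions: 39, 67, 130, 146, 191, 211.
Linear molecule, 6 cuts → 7 fragments:
  1–39 → 39 bp
  40–67 → 28 bp
  68–130 → 63 bp
  131–146 → 16 bp
  147–191 → 45 bp
  192–211 → 20 bp
  212–279 → 68 bp
Sorted largest to smallest: 68, 63, 45, 39, 28, 20, 16 bp.

68, 63, 45, 39, 28, 20, 16 bp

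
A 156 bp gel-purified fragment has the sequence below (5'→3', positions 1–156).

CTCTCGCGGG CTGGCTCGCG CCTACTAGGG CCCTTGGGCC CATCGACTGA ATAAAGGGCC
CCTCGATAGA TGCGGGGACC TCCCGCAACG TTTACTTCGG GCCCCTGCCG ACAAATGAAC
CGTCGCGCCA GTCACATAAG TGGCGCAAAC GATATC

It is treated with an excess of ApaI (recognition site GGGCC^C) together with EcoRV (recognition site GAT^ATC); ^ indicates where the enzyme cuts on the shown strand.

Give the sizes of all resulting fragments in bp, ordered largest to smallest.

ApaI sites (GGGCCC) start at positions 28, 36, 56, 99.
ApaI cuts after base 5 of each site (before the last base), so after positions 32, 40, 60, 103.
The EcoRV site (GATATC) starts at position 151.
EcoRV cuts after base 3 of each site, so after position 153.
Combined cut positions: 32, 40, 60, 103, 153.
Linear molecule, 5 cuts → 6 fragments:
  1–32 → 32 bp
  33–40 → 8 bp
  41–60 → 20 bp
  61–103 → 43 bp
  104–153 → 50 bp
  154–156 → 3 bp
Sorted largest to smallest: 50, 43, 32, 20, 8, 3 bp.

50, 43, 32, 20, 8, 3 bp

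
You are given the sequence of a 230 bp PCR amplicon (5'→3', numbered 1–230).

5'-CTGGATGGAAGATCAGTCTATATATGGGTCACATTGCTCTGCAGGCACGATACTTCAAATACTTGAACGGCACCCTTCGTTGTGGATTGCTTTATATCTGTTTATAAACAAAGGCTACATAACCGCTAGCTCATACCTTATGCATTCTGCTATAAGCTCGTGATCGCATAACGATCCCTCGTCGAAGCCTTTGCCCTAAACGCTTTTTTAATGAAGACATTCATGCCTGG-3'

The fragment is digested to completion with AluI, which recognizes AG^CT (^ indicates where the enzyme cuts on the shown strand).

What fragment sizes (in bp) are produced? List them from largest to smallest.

AluI sites (AGCT) start at positions 128, 155.
AluI cuts after base 2 of each site, so after positions 129, 156.
Linear molecule, 2 cuts → 3 fragments:
  1–129 → 129 bp
  130–156 → 27 bp
  157–230 → 74 bp
Sorted largest to smallest: 129, 74, 27 bp.

129, 74, 27 bp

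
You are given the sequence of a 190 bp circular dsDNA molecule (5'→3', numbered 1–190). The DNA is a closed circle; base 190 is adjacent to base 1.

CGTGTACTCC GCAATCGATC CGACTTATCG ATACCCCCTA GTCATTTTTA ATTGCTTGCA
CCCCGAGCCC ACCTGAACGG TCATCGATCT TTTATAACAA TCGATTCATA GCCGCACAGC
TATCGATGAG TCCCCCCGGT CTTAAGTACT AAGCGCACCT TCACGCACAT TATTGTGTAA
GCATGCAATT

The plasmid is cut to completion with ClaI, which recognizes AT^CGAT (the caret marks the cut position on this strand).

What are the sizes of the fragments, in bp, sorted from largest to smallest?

ClaI sites (ATCGAT) start at positions 14, 27, 83, 100, 122.
ClaI cuts after base 2 of each site, so after positions 15, 28, 84, 101, 123.
Circular molecule, 5 cuts → 5 fragments:
  16–28 → 13 bp
  29–84 → 56 bp
  85–101 → 17 bp
  102–123 → 22 bp
  124–190 then 1–15 → 67 + 15 = 82 bp
Sorted largest to smallest: 82, 56, 22, 17, 13 bp.

82, 56, 22, 17, 13 bp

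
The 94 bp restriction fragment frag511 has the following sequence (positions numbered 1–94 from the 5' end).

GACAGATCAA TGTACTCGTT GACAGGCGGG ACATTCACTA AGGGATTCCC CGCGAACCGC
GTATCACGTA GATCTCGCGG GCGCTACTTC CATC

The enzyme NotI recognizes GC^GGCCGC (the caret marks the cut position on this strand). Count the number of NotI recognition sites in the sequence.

0

No occurrence of GCGGCCGC is present in the sequence.
NotI does not cut: 0 sites.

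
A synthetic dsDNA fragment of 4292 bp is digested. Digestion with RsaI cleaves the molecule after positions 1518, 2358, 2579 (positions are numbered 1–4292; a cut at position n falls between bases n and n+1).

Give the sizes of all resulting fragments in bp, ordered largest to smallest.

1713, 1518, 840, 221 bp

Linear molecule, 3 cuts → 4 fragments:
  1518 − 0 = 1518 bp
  2358 − 1518 = 840 bp
  2579 − 2358 = 221 bp
  4292 − 2579 = 1713 bp
Sorted largest to smallest: 1713, 1518, 840, 221 bp.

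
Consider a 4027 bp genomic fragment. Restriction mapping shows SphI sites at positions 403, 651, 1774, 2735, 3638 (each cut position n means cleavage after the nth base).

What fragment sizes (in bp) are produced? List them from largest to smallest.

Linear molecule, 5 cuts → 6 fragments:
  403 − 0 = 403 bp
  651 − 403 = 248 bp
  1774 − 651 = 1123 bp
  2735 − 1774 = 961 bp
  3638 − 2735 = 903 bp
  4027 − 3638 = 389 bp
Sorted largest to smallest: 1123, 961, 903, 403, 389, 248 bp.

1123, 961, 903, 403, 389, 248 bp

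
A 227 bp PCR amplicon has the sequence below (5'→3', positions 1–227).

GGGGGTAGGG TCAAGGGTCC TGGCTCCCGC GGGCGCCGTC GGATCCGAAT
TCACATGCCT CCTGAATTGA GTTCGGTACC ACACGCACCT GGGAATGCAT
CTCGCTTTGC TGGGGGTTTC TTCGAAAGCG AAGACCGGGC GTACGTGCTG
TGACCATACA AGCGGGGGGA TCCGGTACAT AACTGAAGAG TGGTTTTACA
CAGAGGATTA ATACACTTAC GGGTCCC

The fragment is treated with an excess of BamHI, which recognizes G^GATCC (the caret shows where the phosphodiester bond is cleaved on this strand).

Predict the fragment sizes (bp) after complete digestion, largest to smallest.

BamHI sites (GGATCC) start at positions 41, 168.
BamHI cuts after the first base of each site, so after positions 41, 168.
Linear molecule, 2 cuts → 3 fragments:
  1–41 → 41 bp
  42–168 → 127 bp
  169–227 → 59 bp
Sorted largest to smallest: 127, 59, 41 bp.

127, 59, 41 bp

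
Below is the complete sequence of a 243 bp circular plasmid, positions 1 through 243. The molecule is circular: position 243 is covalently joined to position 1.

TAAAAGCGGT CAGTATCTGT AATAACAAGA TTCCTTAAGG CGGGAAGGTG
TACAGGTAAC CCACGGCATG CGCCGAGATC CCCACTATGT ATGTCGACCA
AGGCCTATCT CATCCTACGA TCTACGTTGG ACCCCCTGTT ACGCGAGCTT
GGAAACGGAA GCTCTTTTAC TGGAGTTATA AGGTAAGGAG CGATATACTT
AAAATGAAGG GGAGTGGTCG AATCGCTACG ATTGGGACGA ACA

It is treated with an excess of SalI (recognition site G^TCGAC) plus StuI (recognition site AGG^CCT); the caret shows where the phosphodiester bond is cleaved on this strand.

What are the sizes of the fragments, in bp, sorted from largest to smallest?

233, 10 bp

The SalI site (GTCGAC) starts at position 93.
SalI cuts after the first base of each site, so after position 93.
The StuI site (AGGCCT) starts at position 101.
StuI cuts after base 3 of each site, so after position 103.
Combined cut positions: 93, 103.
Circular molecule, 2 cuts → 2 fragments:
  94–103 → 10 bp
  104–243 then 1–93 → 140 + 93 = 233 bp
Sorted largest to smallest: 233, 10 bp.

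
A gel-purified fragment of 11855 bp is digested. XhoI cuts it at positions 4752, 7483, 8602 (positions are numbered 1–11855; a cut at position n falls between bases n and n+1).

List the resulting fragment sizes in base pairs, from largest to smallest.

Linear molecule, 3 cuts → 4 fragments:
  4752 − 0 = 4752 bp
  7483 − 4752 = 2731 bp
  8602 − 7483 = 1119 bp
  11855 − 8602 = 3253 bp
Sorted largest to smallest: 4752, 3253, 2731, 1119 bp.

4752, 3253, 2731, 1119 bp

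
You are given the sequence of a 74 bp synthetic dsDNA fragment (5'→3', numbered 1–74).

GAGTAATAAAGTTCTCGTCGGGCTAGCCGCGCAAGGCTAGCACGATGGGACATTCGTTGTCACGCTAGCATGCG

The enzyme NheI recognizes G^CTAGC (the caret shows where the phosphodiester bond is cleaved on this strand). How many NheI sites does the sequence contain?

GCTAGC occurs starting at positions 22, 36, 64.
NheI cuts at 3 sites.

3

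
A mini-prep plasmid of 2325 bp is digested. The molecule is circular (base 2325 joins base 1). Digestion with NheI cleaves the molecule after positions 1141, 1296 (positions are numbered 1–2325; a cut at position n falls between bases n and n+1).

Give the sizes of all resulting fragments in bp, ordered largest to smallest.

2170, 155 bp

Circular molecule, 2 cuts → 2 fragments:
  1296 − 1141 = 155 bp
  wrap: 2325 − 1296 + 1141 = 2170 bp
Sorted largest to smallest: 2170, 155 bp.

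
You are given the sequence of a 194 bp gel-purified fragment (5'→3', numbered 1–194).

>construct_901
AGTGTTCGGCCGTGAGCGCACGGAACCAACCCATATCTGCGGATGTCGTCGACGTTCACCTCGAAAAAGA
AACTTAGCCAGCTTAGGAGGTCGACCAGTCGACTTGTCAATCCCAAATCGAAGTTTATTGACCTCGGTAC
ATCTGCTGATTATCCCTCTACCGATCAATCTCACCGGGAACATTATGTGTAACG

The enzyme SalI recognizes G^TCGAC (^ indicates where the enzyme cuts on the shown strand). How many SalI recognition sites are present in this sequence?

GTCGAC occurs starting at positions 48, 90, 98.
SalI cuts at 3 sites.

3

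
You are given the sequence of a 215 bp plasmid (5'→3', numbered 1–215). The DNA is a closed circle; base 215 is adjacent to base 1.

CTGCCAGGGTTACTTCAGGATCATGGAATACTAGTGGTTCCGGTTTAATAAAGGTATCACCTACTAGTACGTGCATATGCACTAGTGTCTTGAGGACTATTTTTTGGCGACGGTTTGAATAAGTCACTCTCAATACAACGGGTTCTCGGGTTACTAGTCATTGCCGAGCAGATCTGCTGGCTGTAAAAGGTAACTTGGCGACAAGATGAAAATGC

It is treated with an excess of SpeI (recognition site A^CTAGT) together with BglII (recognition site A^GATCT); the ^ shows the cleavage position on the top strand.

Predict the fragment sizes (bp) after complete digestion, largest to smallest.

75, 72, 33, 18, 17 bp

SpeI sites (ACTAGT) start at positions 30, 63, 81, 153.
SpeI cuts after the first base of each site, so after positions 30, 63, 81, 153.
The BglII site (AGATCT) starts at position 170.
BglII cuts after the first base of each site, so after position 170.
Combined cut positions: 30, 63, 81, 153, 170.
Circular molecule, 5 cuts → 5 fragments:
  31–63 → 33 bp
  64–81 → 18 bp
  82–153 → 72 bp
  154–170 → 17 bp
  171–215 then 1–30 → 45 + 30 = 75 bp
Sorted largest to smallest: 75, 72, 33, 18, 17 bp.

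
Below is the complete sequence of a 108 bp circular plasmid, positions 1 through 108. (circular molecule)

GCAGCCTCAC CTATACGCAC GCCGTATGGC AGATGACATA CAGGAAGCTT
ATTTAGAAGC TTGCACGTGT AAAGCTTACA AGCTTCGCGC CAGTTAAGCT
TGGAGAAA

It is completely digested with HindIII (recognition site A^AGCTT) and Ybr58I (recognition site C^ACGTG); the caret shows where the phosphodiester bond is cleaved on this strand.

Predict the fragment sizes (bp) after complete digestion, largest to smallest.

57, 16, 12, 8, 8, 7 bp

HindIII sites (AAGCTT) start at positions 45, 57, 72, 80, 96.
HindIII cuts after the first base of each site, so after positions 45, 57, 72, 80, 96.
The Ybr58I site (CACGTG) starts at position 64.
Ybr58I cuts after the first base of each site, so after position 64.
Combined cut positions: 45, 57, 64, 72, 80, 96.
Circular molecule, 6 cuts → 6 fragments:
  46–57 → 12 bp
  58–64 → 7 bp
  65–72 → 8 bp
  73–80 → 8 bp
  81–96 → 16 bp
  97–108 then 1–45 → 12 + 45 = 57 bp
Sorted largest to smallest: 57, 16, 12, 8, 8, 7 bp.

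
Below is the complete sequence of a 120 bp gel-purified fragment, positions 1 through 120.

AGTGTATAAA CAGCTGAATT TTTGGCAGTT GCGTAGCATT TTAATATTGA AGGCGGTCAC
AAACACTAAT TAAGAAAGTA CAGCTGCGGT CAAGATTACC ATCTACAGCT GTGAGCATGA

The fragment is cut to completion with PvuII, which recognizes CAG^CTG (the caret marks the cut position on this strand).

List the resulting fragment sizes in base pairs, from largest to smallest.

PvuII sites (CAGCTG) start at positions 11, 81, 106.
PvuII cuts after base 3 of each site, so after positions 13, 83, 108.
Linear molecule, 3 cuts → 4 fragments:
  1–13 → 13 bp
  14–83 → 70 bp
  84–108 → 25 bp
  109–120 → 12 bp
Sorted largest to smallest: 70, 25, 13, 12 bp.

70, 25, 13, 12 bp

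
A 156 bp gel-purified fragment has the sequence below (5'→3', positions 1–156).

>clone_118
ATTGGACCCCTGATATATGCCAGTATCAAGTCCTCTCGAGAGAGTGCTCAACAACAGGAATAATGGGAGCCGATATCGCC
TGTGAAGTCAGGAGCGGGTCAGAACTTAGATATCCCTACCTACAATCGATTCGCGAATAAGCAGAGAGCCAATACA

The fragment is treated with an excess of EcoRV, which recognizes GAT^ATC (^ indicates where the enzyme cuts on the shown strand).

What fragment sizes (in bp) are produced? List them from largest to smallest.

EcoRV sites (GATATC) start at positions 72, 109.
EcoRV cuts after base 3 of each site, so after positions 74, 111.
Linear molecule, 2 cuts → 3 fragments:
  1–74 → 74 bp
  75–111 → 37 bp
  112–156 → 45 bp
Sorted largest to smallest: 74, 45, 37 bp.

74, 45, 37 bp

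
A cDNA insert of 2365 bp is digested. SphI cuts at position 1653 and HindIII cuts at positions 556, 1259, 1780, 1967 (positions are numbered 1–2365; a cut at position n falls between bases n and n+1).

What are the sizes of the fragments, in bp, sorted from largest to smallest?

703, 556, 398, 394, 187, 127 bp

Combined cut positions (sorted): 556, 1259, 1653, 1780, 1967.
Linear molecule, 5 cuts → 6 fragments:
  556 − 0 = 556 bp
  1259 − 556 = 703 bp
  1653 − 1259 = 394 bp
  1780 − 1653 = 127 bp
  1967 − 1780 = 187 bp
  2365 − 1967 = 398 bp
Sorted largest to smallest: 703, 556, 398, 394, 187, 127 bp.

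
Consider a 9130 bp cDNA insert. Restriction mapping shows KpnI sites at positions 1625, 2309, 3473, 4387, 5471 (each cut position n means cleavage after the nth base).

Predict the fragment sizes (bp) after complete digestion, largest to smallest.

Linear molecule, 5 cuts → 6 fragments:
  1625 − 0 = 1625 bp
  2309 − 1625 = 684 bp
  3473 − 2309 = 1164 bp
  4387 − 3473 = 914 bp
  5471 − 4387 = 1084 bp
  9130 − 5471 = 3659 bp
Sorted largest to smallest: 3659, 1625, 1164, 1084, 914, 684 bp.

3659, 1625, 1164, 1084, 914, 684 bp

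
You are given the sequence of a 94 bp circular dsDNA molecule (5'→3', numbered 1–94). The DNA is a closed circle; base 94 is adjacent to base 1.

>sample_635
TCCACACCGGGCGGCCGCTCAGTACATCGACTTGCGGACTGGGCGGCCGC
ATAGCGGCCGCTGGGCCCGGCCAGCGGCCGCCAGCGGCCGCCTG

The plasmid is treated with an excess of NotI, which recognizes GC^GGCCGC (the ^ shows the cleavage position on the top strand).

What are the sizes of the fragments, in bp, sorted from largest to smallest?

32, 21, 20, 11, 10 bp

NotI sites (GCGGCCGC) start at positions 11, 43, 54, 74, 84.
NotI cuts after base 2 of each site, so after positions 12, 44, 55, 75, 85.
Circular molecule, 5 cuts → 5 fragments:
  13–44 → 32 bp
  45–55 → 11 bp
  56–75 → 20 bp
  76–85 → 10 bp
  86–94 then 1–12 → 9 + 12 = 21 bp
Sorted largest to smallest: 32, 21, 20, 11, 10 bp.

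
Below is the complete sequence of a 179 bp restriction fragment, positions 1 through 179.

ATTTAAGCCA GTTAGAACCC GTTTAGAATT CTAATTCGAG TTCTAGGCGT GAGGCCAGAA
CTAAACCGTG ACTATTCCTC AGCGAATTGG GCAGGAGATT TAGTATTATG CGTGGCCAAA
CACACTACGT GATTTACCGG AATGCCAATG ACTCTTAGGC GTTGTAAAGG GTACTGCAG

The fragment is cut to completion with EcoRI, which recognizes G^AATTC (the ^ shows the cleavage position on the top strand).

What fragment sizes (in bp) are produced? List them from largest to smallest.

153, 26 bp

The EcoRI site (GAATTC) starts at position 26.
EcoRI cuts after the first base of each site, so after position 26.
Linear molecule, 1 cut → 2 fragments:
  1–26 → 26 bp
  27–179 → 153 bp
Sorted largest to smallest: 153, 26 bp.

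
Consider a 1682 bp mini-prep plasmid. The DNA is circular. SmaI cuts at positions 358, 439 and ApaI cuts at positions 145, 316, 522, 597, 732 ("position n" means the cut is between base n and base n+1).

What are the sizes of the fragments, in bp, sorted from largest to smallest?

1095, 171, 135, 83, 81, 75, 42 bp

Combined cut positions (sorted): 145, 316, 358, 439, 522, 597, 732.
Circular molecule, 7 cuts → 7 fragments:
  316 − 145 = 171 bp
  358 − 316 = 42 bp
  439 − 358 = 81 bp
  522 − 439 = 83 bp
  597 − 522 = 75 bp
  732 − 597 = 135 bp
  wrap: 1682 − 732 + 145 = 1095 bp
Sorted largest to smallest: 1095, 171, 135, 83, 81, 75, 42 bp.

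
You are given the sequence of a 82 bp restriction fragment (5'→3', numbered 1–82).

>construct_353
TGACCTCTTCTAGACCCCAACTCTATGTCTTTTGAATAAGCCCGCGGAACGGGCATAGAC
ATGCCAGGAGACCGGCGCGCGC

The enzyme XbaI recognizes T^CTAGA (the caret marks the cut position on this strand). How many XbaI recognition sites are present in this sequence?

TCTAGA occurs starting at position 9.
XbaI cuts at 1 site.

1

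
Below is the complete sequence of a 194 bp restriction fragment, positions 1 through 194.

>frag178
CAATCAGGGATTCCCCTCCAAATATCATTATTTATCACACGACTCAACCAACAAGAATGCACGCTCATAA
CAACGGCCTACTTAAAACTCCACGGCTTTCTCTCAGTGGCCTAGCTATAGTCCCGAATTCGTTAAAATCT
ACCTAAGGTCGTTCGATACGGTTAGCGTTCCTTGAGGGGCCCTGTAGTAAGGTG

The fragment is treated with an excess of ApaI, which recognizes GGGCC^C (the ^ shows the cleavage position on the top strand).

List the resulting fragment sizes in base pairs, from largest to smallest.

The ApaI site (GGGCCC) starts at position 177.
ApaI cuts after base 5 of each site (before the last base), so after position 181.
Linear molecule, 1 cut → 2 fragments:
  1–181 → 181 bp
  182–194 → 13 bp
Sorted largest to smallest: 181, 13 bp.

181, 13 bp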